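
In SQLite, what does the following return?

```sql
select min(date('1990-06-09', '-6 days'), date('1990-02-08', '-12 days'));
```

date('1990-06-09', '-6 days') → 1990-06-03.
date('1990-02-08', '-12 days') → 1990-01-27.
Earlier of the two is 1990-01-27.

1990-01-27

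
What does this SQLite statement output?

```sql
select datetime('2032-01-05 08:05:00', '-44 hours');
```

-44 hours from 2032-01-05 08:05:00 is 2032-01-03 12:05:00 (crosses midnight).

2032-01-03 12:05:00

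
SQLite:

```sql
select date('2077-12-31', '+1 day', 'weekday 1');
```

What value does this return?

2078-01-03

December 2077 has 31 days; 0 remain after the 31st, so 1 days reach 2078-01-01.
`weekday 1` advances to the next Monday; 2078-01-01 is a Saturday, so it moves forward to 2078-01-03.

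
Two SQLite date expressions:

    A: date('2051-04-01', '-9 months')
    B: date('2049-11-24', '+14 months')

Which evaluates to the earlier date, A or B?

A = 2050-07-01.
B = 2051-01-24.
A is earlier.

A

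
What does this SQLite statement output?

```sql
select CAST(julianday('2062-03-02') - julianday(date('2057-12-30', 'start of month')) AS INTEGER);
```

1552

`start of month` rewinds 2057-12-30 to 2057-12-01.
30 days remain in December 2057 after the 1st (31 − 1).
Full months from January 2058 through February 2062 contribute their day counts.
Then 2 days into March 2062.
Total: 30 + 31 + 28 + 31 + 30 + 31 + 30 + 31 + 31 + 30 + 31 + 30 + 31 + 31 + 28 + 31 + 30 + 31 + 30 + 31 + 31 + 30 + 31 + 30 + 31 + 31 + 29 + 31 + 30 + 31 + 30 + 31 + 31 + 30 + 31 + 30 + 31 + 31 + 28 + 31 + 30 + 31 + 30 + 31 + 31 + 30 + 31 + 30 + 31 + 31 + 28 + 2 = 1552.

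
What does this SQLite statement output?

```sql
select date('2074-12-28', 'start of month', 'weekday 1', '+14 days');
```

`start of month` rewinds 2074-12-28 to 2074-12-01.
`weekday 1` advances to the next Monday; 2074-12-01 is a Saturday, so it moves forward to 2074-12-03.
Advancing 14 more days within December lands on 2074-12-17.

2074-12-17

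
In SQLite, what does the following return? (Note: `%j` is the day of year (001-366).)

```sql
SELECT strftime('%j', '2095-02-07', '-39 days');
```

First apply '-39 days': 2095-02-07 → 2094-12-30.
Day-of-year for 2094-12-30: days since 2094-01-01 inclusive = 364, zero-padded to 364.

364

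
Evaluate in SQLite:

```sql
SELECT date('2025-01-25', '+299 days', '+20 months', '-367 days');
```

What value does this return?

2026-07-18

Applying '+299 days' to 2025-01-25: counting 299 days forward gives 2025-11-20.
Adding +20 months to 2025-11-20 gives 2027-07-20.
Applying '-367 days' to 2027-07-20: counting 367 days back gives 2026-07-18.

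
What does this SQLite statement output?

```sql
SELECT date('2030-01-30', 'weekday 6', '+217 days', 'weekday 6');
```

`weekday 6` advances to the next Saturday; 2030-01-30 is a Wednesday, so it moves forward to 2030-02-02.
Applying '+217 days' to 2030-02-02: counting 217 days forward gives 2030-09-07.
`weekday 6` advances to the next Saturday; 2030-09-07 is already a Saturday, so it stays at 2030-09-07.

2030-09-07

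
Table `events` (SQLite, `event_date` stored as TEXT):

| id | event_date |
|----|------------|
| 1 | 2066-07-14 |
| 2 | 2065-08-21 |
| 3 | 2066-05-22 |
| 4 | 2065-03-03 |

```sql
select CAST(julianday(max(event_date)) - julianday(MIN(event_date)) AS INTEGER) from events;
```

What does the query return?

498

MIN = 2065-03-03, MAX = 2066-07-14.
28 days remain in March 2065 after the 3rd (31 − 3).
Full months from April 2065 through June 2066 contribute their day counts.
Then 14 days into July 2066.
Total: 28 + 30 + 31 + 30 + 31 + 31 + 30 + 31 + 30 + 31 + 31 + 28 + 31 + 30 + 31 + 30 + 14 = 498.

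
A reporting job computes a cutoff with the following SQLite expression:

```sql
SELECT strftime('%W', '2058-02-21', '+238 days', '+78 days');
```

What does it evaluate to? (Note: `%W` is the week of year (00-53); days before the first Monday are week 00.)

First apply '+238 days', '+78 days': 2058-02-21 → 2059-01-03.
2059-01-03 is a Friday. SQLite's %W counts Mondays since the year started; the result is 00.

00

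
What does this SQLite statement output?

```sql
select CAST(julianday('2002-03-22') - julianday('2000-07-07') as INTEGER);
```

623

24 days remain in July 2000 after the 7th (31 − 7).
Full months from August 2000 through February 2002 contribute their day counts.
Then 22 days into March 2002.
Total: 24 + 31 + 30 + 31 + 30 + 31 + 31 + 28 + 31 + 30 + 31 + 30 + 31 + 31 + 30 + 31 + 30 + 31 + 31 + 28 + 22 = 623.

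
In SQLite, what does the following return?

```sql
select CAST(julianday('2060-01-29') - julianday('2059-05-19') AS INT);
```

12 days remain in May 2059 after the 19th (31 − 19).
Full months from June 2059 through December 2059 contribute their day counts.
Then 29 days into January 2060.
Total: 12 + 30 + 31 + 31 + 30 + 31 + 30 + 31 + 29 = 255.

255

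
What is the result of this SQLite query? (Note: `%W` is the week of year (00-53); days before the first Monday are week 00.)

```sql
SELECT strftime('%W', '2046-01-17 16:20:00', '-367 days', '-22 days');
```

First apply '-367 days', '-22 days': 2046-01-17 16:20:00 → 2044-12-24 16:20:00.
2044-12-24 is a Saturday. SQLite's %W counts Mondays since the year started; the result is 51.

51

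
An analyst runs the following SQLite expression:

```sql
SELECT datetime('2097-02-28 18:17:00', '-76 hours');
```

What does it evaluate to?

2097-02-25 14:17:00

-76 hours from 2097-02-28 18:17:00 is 2097-02-25 14:17:00 (crosses midnight).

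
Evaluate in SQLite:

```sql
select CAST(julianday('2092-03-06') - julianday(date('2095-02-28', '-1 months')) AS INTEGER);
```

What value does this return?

Adding -1 month to 2095-02-28 gives 2095-01-28.
25 days remain in March 2092 after the 6th (31 − 6).
Full months from April 2092 through December 2094 contribute their day counts.
Then 28 days into January 2095.
Total: 25 + 30 + 31 + 30 + 31 + 31 + 30 + 31 + 30 + 31 + 31 + 28 + 31 + 30 + 31 + 30 + 31 + 31 + 30 + 31 + 30 + 31 + 31 + 28 + 31 + 30 + 31 + 30 + 31 + 31 + 30 + 31 + 30 + 31 + 28 = 1058.
The subtraction is earlier − later, so the result is −1058 → -1058.

-1058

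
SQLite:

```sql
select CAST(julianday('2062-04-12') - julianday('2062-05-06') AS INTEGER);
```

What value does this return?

18 days remain in April 2062 after the 12th (30 − 12).
Then 6 days into May 2062.
Total: 18 + 6 = 24.
The subtraction is earlier − later, so the result is −24 → -24.

-24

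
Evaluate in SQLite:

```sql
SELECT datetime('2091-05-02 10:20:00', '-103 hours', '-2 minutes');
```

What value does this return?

-103 hours from 2091-05-02 10:20:00 is 2091-04-28 03:20:00 (crosses midnight).
-2 minutes from 2091-04-28 03:20:00 is 2091-04-28 03:18:00.

2091-04-28 03:18:00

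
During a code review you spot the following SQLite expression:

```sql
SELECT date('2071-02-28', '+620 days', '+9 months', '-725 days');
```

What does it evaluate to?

Applying '+620 days' to 2071-02-28: counting 620 days forward gives 2072-11-09.
Adding +9 months to 2072-11-09 gives 2073-08-09.
Applying '-725 days' to 2073-08-09: counting 725 days back gives 2071-08-15.

2071-08-15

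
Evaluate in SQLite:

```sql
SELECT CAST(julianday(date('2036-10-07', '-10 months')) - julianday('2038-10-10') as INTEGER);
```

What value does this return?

-1038

Adding -10 months to 2036-10-07 gives 2035-12-07.
24 days remain in December 2035 after the 7th (31 − 7).
Full months from January 2036 through September 2038 contribute their day counts.
Then 10 days into October 2038.
Total: 24 + 31 + 29 + 31 + 30 + 31 + 30 + 31 + 31 + 30 + 31 + 30 + 31 + 31 + 28 + 31 + 30 + 31 + 30 + 31 + 31 + 30 + 31 + 30 + 31 + 31 + 28 + 31 + 30 + 31 + 30 + 31 + 31 + 30 + 10 = 1038.
The subtraction is earlier − later, so the result is −1038 → -1038.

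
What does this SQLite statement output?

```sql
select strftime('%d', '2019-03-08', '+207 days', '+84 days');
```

First apply '+207 days', '+84 days': 2019-03-08 → 2019-12-24.
`%d` extracts the 2-digit day of month: 24.

24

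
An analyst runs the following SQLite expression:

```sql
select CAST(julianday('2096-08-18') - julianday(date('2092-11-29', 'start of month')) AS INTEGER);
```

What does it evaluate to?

`start of month` rewinds 2092-11-29 to 2092-11-01.
29 days remain in November 2092 after the 1st (30 − 1).
Full months from December 2092 through July 2096 contribute their day counts.
Then 18 days into August 2096.
Total: 29 + 31 + 31 + 28 + 31 + 30 + 31 + 30 + 31 + 31 + 30 + 31 + 30 + 31 + 31 + 28 + 31 + 30 + 31 + 30 + 31 + 31 + 30 + 31 + 30 + 31 + 31 + 28 + 31 + 30 + 31 + 30 + 31 + 31 + 30 + 31 + 30 + 31 + 31 + 29 + 31 + 30 + 31 + 30 + 31 + 18 = 1386.

1386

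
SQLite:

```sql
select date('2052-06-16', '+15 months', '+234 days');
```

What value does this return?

2054-05-08

Adding +15 months to 2052-06-16 gives 2053-09-16.
Applying '+234 days' to 2053-09-16: counting 234 days forward gives 2054-05-08.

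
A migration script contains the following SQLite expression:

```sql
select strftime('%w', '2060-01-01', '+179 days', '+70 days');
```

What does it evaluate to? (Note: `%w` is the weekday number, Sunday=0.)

First apply '+179 days', '+70 days': 2060-01-01 → 2060-09-06.
2060-09-06 is a Monday; with Sunday=0 that is 1.

1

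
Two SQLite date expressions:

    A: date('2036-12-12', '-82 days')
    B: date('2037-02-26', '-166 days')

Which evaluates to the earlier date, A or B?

B

A = 2036-09-21.
B = 2036-09-13.
B is earlier.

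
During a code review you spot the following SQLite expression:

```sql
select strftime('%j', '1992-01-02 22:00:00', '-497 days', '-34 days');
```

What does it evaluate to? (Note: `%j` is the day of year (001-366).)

201

First apply '-497 days', '-34 days': 1992-01-02 22:00:00 → 1990-07-20 22:00:00.
Day-of-year for 1990-07-20: days since 1990-01-01 inclusive = 201, zero-padded to 201.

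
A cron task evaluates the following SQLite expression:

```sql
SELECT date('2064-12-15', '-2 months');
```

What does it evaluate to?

2064-10-15

Adding -2 months to 2064-12-15 gives 2064-10-15.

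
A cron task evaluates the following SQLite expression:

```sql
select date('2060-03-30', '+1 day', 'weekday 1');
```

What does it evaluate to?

Advancing 1 more day within March lands on 2060-03-31.
`weekday 1` advances to the next Monday; 2060-03-31 is a Wednesday, so it moves forward to 2060-04-05.

2060-04-05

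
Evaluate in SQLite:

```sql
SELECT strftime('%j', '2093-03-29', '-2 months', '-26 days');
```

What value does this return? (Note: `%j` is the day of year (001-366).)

First apply '-2 months', '-26 days': 2093-03-29 → 2093-01-03.
Day-of-year for 2093-01-03: days since 2093-01-01 inclusive = 3, zero-padded to 003.

003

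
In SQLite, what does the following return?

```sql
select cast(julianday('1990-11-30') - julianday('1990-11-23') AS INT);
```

7

Both dates are in November 1990: 30 − 23 = 7.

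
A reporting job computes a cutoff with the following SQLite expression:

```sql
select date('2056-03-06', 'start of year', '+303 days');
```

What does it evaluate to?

`start of year` rewinds 2056-03-06 to 2056-01-01.
Applying '+303 days' to 2056-01-01: counting 303 days forward gives 2056-10-30.

2056-10-30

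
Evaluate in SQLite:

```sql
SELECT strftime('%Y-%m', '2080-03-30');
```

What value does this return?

`%Y-%m` extracts the year-month: 2080-03.

2080-03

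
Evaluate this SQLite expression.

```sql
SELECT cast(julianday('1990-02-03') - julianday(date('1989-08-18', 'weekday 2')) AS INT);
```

165

`weekday 2` advances to the next Tuesday; 1989-08-18 is a Friday, so it moves forward to 1989-08-22.
9 days remain in August 1989 after the 22nd (31 − 22).
September 1989: 30 days.
October 1989: 31 days.
November 1989: 30 days.
December 1989: 31 days.
January 1990: 31 days.
Then 3 days into February 1990.
Total: 9 + 30 + 31 + 30 + 31 + 31 + 3 = 165.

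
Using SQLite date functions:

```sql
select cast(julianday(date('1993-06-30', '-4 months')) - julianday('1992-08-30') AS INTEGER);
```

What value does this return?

184

Adding -4 months to 1993-06-30 targets 1993-02-30. February 1993 has only 28 days, so SQLite normalizes the 2-day overflow forward to 1993-03-02.
1 day remains in August 1992 after the 30th (31 − 30).
Full months from September 1992 through February 1993 contribute their day counts.
Then 2 days into March 1993.
Total: 1 + 30 + 31 + 30 + 31 + 31 + 28 + 2 = 184.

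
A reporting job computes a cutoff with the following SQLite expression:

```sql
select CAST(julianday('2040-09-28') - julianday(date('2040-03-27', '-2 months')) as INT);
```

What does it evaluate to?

Adding -2 months to 2040-03-27 gives 2040-01-27.
4 days remain in January 2040 after the 27th (31 − 27).
Full months from February 2040 through August 2040 contribute their day counts.
Then 28 days into September 2040.
Total: 4 + 29 + 31 + 30 + 31 + 30 + 31 + 31 + 28 = 245.

245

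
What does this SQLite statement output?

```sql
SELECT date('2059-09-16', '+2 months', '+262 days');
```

2060-08-04

Adding +2 months to 2059-09-16 gives 2059-11-16.
Applying '+262 days' to 2059-11-16: counting 262 days forward gives 2060-08-04.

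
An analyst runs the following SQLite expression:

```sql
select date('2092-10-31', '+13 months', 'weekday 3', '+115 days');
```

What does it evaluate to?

2094-03-27

Adding +13 months to 2092-10-31 targets 2093-11-31. November 2093 has only 30 days, so SQLite normalizes the 1-day overflow forward to 2093-12-01.
`weekday 3` advances to the next Wednesday; 2093-12-01 is a Tuesday, so it moves forward to 2093-12-02.
Applying '+115 days' to 2093-12-02: counting 115 days forward gives 2094-03-27.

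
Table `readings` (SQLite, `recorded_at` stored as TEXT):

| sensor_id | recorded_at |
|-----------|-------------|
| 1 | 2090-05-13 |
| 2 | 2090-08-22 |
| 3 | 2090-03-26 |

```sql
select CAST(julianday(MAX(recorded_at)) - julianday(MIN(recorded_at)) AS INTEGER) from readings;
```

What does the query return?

149

MIN = 2090-03-26, MAX = 2090-08-22.
5 days remain in March 2090 after the 26th (31 − 26).
April 2090: 30 days.
May 2090: 31 days.
June 2090: 30 days.
July 2090: 31 days.
Then 22 days into August 2090.
Total: 5 + 30 + 31 + 30 + 31 + 22 = 149.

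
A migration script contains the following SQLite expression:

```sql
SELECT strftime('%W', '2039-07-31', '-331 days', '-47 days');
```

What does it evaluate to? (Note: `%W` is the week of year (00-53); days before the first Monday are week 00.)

28

First apply '-331 days', '-47 days': 2039-07-31 → 2038-07-18.
2038-07-18 is a Sunday. SQLite's %W counts Mondays since the year started; the result is 28.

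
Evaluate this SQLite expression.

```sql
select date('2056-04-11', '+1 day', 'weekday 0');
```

Advancing 1 more day within April lands on 2056-04-12.
`weekday 0` advances to the next Sunday; 2056-04-12 is a Wednesday, so it moves forward to 2056-04-16.

2056-04-16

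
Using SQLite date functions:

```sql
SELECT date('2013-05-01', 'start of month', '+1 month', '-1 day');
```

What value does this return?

2013-05-31

`start of month` rewinds 2013-05-01 to 2013-05-01.
Adding +1 month to 2013-05-01 gives 2013-06-01.
Going back 1 day from 2013-06-01 reaches 2013-05-31 (last day of May, 31 days).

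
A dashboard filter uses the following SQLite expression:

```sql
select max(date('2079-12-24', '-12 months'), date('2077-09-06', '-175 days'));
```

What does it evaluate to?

2078-12-24

date('2079-12-24', '-12 months') → 2078-12-24.
date('2077-09-06', '-175 days') → 2077-03-15.
Later of the two is 2078-12-24.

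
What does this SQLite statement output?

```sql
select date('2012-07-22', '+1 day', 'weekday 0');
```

2012-07-29

Advancing 1 more day within July lands on 2012-07-23.
`weekday 0` advances to the next Sunday; 2012-07-23 is a Monday, so it moves forward to 2012-07-29.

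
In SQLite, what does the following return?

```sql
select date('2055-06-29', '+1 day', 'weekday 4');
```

Advancing 1 more day within June lands on 2055-06-30.
`weekday 4` advances to the next Thursday; 2055-06-30 is a Wednesday, so it moves forward to 2055-07-01.

2055-07-01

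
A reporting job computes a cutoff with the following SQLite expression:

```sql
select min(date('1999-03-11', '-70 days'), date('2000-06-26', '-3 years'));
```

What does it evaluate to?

1997-06-26

date('1999-03-11', '-70 days') → 1998-12-31.
date('2000-06-26', '-3 years') → 1997-06-26.
Earlier of the two is 1997-06-26.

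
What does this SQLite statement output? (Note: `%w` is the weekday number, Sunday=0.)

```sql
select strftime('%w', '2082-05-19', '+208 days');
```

First apply '+208 days': 2082-05-19 → 2082-12-13.
2082-12-13 is a Sunday; with Sunday=0 that is 0.

0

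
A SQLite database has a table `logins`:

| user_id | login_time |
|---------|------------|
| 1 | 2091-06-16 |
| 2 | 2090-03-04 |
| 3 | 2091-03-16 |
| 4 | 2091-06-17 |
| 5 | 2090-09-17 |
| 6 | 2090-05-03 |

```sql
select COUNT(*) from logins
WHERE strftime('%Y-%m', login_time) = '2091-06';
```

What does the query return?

2

Rows with year-month 2091-06: 2091-06-16, 2091-06-17 → 2.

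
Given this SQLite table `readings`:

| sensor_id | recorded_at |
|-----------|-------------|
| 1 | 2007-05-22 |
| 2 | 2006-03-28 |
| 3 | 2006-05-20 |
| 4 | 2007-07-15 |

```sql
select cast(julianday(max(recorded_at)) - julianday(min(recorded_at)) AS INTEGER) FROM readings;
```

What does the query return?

MIN = 2006-03-28, MAX = 2007-07-15.
3 days remain in March 2006 after the 28th (31 − 28).
Full months from April 2006 through June 2007 contribute their day counts.
Then 15 days into July 2007.
Total: 3 + 30 + 31 + 30 + 31 + 31 + 30 + 31 + 30 + 31 + 31 + 28 + 31 + 30 + 31 + 30 + 15 = 474.

474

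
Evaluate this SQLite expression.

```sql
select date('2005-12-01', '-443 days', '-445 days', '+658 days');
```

Applying '-443 days' to 2005-12-01: counting 443 days back gives 2004-09-14.
Applying '-445 days' to 2004-09-14: counting 445 days back gives 2003-06-27.
Applying '+658 days' to 2003-06-27: counting 658 days forward gives 2005-04-15.

2005-04-15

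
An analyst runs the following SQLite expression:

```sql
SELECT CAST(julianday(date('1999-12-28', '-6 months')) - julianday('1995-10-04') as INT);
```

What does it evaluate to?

1363

Adding -6 months to 1999-12-28 gives 1999-06-28.
27 days remain in October 1995 after the 4th (31 − 4).
Full months from November 1995 through May 1999 contribute their day counts.
Then 28 days into June 1999.
Total: 27 + 30 + 31 + 31 + 29 + 31 + 30 + 31 + 30 + 31 + 31 + 30 + 31 + 30 + 31 + 31 + 28 + 31 + 30 + 31 + 30 + 31 + 31 + 30 + 31 + 30 + 31 + 31 + 28 + 31 + 30 + 31 + 30 + 31 + 31 + 30 + 31 + 30 + 31 + 31 + 28 + 31 + 30 + 31 + 28 = 1363.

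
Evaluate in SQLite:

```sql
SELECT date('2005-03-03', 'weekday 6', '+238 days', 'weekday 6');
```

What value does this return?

2005-10-29

`weekday 6` advances to the next Saturday; 2005-03-03 is a Thursday, so it moves forward to 2005-03-05.
Applying '+238 days' to 2005-03-05: counting 238 days forward gives 2005-10-29.
`weekday 6` advances to the next Saturday; 2005-10-29 is already a Saturday, so it stays at 2005-10-29.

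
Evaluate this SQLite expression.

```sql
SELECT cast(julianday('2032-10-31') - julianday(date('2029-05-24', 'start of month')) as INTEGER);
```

`start of month` rewinds 2029-05-24 to 2029-05-01.
30 days remain in May 2029 after the 1st (31 − 1).
Full months from June 2029 through September 2032 contribute their day counts.
Then 31 days into October 2032.
Total: 30 + 30 + 31 + 31 + 30 + 31 + 30 + 31 + 31 + 28 + 31 + 30 + 31 + 30 + 31 + 31 + 30 + 31 + 30 + 31 + 31 + 28 + 31 + 30 + 31 + 30 + 31 + 31 + 30 + 31 + 30 + 31 + 31 + 29 + 31 + 30 + 31 + 30 + 31 + 31 + 30 + 31 = 1279.

1279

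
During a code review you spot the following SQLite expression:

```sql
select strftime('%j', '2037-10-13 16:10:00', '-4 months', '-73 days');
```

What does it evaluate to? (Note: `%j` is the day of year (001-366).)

First apply '-4 months', '-73 days': 2037-10-13 16:10:00 → 2037-04-01 16:10:00.
Day-of-year for 2037-04-01: days since 2037-01-01 inclusive = 91, zero-padded to 091.

091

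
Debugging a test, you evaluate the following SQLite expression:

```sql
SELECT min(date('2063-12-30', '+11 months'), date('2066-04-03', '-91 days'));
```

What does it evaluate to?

date('2063-12-30', '+11 months') → 2064-11-30.
date('2066-04-03', '-91 days') → 2066-01-02.
Earlier of the two is 2064-11-30.

2064-11-30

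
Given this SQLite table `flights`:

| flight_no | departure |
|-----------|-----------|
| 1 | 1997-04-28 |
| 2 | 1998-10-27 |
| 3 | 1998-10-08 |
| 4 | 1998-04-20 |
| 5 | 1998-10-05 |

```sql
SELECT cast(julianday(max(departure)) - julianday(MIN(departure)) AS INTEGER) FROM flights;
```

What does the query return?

MIN = 1997-04-28, MAX = 1998-10-27.
2 days remain in April 1997 after the 28th (30 − 28).
Full months from May 1997 through September 1998 contribute their day counts.
Then 27 days into October 1998.
Total: 2 + 31 + 30 + 31 + 31 + 30 + 31 + 30 + 31 + 31 + 28 + 31 + 30 + 31 + 30 + 31 + 31 + 30 + 27 = 547.

547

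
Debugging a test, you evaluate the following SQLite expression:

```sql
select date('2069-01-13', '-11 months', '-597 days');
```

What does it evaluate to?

2066-06-26

Adding -11 months to 2069-01-13 gives 2068-02-13.
Applying '-597 days' to 2068-02-13: counting 597 days back gives 2066-06-26.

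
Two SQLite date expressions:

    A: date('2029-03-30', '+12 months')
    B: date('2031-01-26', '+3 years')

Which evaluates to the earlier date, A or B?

A

A = 2030-03-30.
B = 2034-01-26.
A is earlier.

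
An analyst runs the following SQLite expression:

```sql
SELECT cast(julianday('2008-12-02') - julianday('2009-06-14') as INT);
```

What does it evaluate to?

29 days remain in December 2008 after the 2nd (31 − 2).
January 2009: 31 days.
February 2009: 28 days.
March 2009: 31 days.
April 2009: 30 days.
May 2009: 31 days.
Then 14 days into June 2009.
Total: 29 + 31 + 28 + 31 + 30 + 31 + 14 = 194.
The subtraction is earlier − later, so the result is −194 → -194.

-194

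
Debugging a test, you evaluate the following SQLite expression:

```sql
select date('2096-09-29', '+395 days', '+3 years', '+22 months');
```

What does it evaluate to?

Applying '+395 days' to 2096-09-29: counting 395 days forward gives 2097-10-29.
Adding +3 years to 2097-10-29 gives 2100-10-29.
Adding +22 months to 2100-10-29 gives 2102-08-29.

2102-08-29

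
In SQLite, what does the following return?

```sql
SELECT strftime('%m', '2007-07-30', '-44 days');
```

06

First apply '-44 days': 2007-07-30 → 2007-06-16.
`%m` extracts the 2-digit month (01-12): 06.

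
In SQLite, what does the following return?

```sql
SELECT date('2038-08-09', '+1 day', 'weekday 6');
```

Advancing 1 more day within August lands on 2038-08-10.
`weekday 6` advances to the next Saturday; 2038-08-10 is a Tuesday, so it moves forward to 2038-08-14.

2038-08-14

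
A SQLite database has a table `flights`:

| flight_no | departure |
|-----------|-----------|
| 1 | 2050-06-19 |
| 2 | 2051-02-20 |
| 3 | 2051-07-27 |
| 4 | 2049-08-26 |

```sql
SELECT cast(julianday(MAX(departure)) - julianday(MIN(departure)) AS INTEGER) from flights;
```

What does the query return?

700

MIN = 2049-08-26, MAX = 2051-07-27.
5 days remain in August 2049 after the 26th (31 − 26).
Full months from September 2049 through June 2051 contribute their day counts.
Then 27 days into July 2051.
Total: 5 + 30 + 31 + 30 + 31 + 31 + 28 + 31 + 30 + 31 + 30 + 31 + 31 + 30 + 31 + 30 + 31 + 31 + 28 + 31 + 30 + 31 + 30 + 27 = 700.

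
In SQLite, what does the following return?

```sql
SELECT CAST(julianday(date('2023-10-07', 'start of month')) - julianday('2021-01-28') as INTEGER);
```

976

`start of month` rewinds 2023-10-07 to 2023-10-01.
3 days remain in January 2021 after the 28th (31 − 28).
Full months from February 2021 through September 2023 contribute their day counts.
Then 1 day into October 2023.
Total: 3 + 28 + 31 + 30 + 31 + 30 + 31 + 31 + 30 + 31 + 30 + 31 + 31 + 28 + 31 + 30 + 31 + 30 + 31 + 31 + 30 + 31 + 30 + 31 + 31 + 28 + 31 + 30 + 31 + 30 + 31 + 31 + 30 + 1 = 976.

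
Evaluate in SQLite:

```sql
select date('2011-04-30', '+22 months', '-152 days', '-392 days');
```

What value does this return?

Adding +22 months to 2011-04-30 targets 2013-02-30. February 2013 has only 28 days, so SQLite normalizes the 2-day overflow forward to 2013-03-02.
Applying '-152 days' to 2013-03-02: counting 152 days back gives 2012-10-01.
Applying '-392 days' to 2012-10-01: counting 392 days back gives 2011-09-05.

2011-09-05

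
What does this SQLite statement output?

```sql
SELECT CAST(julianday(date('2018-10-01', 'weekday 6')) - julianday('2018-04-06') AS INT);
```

`weekday 6` advances to the next Saturday; 2018-10-01 is a Monday, so it moves forward to 2018-10-06.
24 days remain in April 2018 after the 6th (30 − 6).
May 2018: 31 days.
June 2018: 30 days.
July 2018: 31 days.
August 2018: 31 days.
September 2018: 30 days.
Then 6 days into October 2018.
Total: 24 + 31 + 30 + 31 + 31 + 30 + 6 = 183.

183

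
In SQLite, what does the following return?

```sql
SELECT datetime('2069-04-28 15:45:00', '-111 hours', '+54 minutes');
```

2069-04-24 01:39:00

-111 hours from 2069-04-28 15:45:00 is 2069-04-24 00:45:00 (crosses midnight).
+54 minutes from 2069-04-24 00:45:00 is 2069-04-24 01:39:00.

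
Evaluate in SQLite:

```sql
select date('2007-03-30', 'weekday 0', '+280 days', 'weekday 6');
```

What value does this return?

2008-01-12

`weekday 0` advances to the next Sunday; 2007-03-30 is a Friday, so it moves forward to 2007-04-01.
Applying '+280 days' to 2007-04-01: counting 280 days forward gives 2008-01-06.
`weekday 6` advances to the next Saturday; 2008-01-06 is a Sunday, so it moves forward to 2008-01-12.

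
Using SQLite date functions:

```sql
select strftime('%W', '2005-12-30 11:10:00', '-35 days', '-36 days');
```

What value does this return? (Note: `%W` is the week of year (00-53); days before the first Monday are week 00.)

42

First apply '-35 days', '-36 days': 2005-12-30 11:10:00 → 2005-10-20 11:10:00.
2005-10-20 is a Thursday. SQLite's %W counts Mondays since the year started; the result is 42.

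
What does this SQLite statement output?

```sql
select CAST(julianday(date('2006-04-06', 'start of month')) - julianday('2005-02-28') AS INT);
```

`start of month` rewinds 2006-04-06 to 2006-04-01.
0 days remain in February 2005 after the 28th (28 − 28).
Full months from March 2005 through March 2006 contribute their day counts.
Then 1 day into April 2006.
Total: 0 + 31 + 30 + 31 + 30 + 31 + 31 + 30 + 31 + 30 + 31 + 31 + 28 + 31 + 1 = 397.

397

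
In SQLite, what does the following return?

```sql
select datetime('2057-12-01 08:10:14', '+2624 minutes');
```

2624 minutes = 43h 44m; +2624 minutes from 2057-12-01 08:10:14 is 2057-12-03 03:54:14 (crosses midnight).

2057-12-03 03:54:14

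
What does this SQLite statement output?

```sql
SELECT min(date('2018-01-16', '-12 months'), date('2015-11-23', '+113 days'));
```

2016-03-15

date('2018-01-16', '-12 months') → 2017-01-16.
date('2015-11-23', '+113 days') → 2016-03-15.
Earlier of the two is 2016-03-15.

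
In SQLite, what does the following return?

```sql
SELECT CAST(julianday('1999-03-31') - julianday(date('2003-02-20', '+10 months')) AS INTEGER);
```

Adding +10 months to 2003-02-20 gives 2003-12-20.
0 days remain in March 1999 after the 31st (31 − 31).
Full months from April 1999 through November 2003 contribute their day counts.
Then 20 days into December 2003.
Total: 0 + 30 + 31 + 30 + 31 + 31 + 30 + 31 + 30 + 31 + 31 + 29 + 31 + 30 + 31 + 30 + 31 + 31 + 30 + 31 + 30 + 31 + 31 + 28 + 31 + 30 + 31 + 30 + 31 + 31 + 30 + 31 + 30 + 31 + 31 + 28 + 31 + 30 + 31 + 30 + 31 + 31 + 30 + 31 + 30 + 31 + 31 + 28 + 31 + 30 + 31 + 30 + 31 + 31 + 30 + 31 + 30 + 20 = 1725.
The subtraction is earlier − later, so the result is −1725 → -1725.

-1725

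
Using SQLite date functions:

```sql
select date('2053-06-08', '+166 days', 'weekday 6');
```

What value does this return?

2053-11-22

Applying '+166 days' to 2053-06-08: counting 166 days forward gives 2053-11-21.
`weekday 6` advances to the next Saturday; 2053-11-21 is a Friday, so it moves forward to 2053-11-22.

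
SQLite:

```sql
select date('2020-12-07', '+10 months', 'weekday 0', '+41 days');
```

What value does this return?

Adding +10 months to 2020-12-07 gives 2021-10-07.
`weekday 0` advances to the next Sunday; 2021-10-07 is a Thursday, so it moves forward to 2021-10-10.
Applying '+41 days' to 2021-10-10: counting 41 days forward gives 2021-11-20.

2021-11-20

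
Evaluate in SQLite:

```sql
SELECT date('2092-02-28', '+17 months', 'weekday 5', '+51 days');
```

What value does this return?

2093-09-20

Adding +17 months to 2092-02-28 gives 2093-07-28.
`weekday 5` advances to the next Friday; 2093-07-28 is a Tuesday, so it moves forward to 2093-07-31.
Applying '+51 days' to 2093-07-31: counting 51 days forward gives 2093-09-20.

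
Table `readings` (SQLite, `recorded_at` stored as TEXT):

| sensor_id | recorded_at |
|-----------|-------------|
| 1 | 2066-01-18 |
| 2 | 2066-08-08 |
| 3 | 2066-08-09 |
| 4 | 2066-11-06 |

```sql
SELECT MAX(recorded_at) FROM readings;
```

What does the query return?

2066-11-06

MAX over {2066-01-18, 2066-08-08, 2066-08-09, 2066-11-06}.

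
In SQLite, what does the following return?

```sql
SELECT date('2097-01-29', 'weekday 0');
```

`weekday 0` advances to the next Sunday; 2097-01-29 is a Tuesday, so it moves forward to 2097-02-03.

2097-02-03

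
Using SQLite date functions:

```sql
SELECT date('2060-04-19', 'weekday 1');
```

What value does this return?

`weekday 1` advances to the next Monday; 2060-04-19 is already a Monday, so it stays at 2060-04-19.

2060-04-19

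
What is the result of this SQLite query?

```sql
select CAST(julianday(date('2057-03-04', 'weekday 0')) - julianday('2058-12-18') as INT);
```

-654

`weekday 0` advances to the next Sunday; 2057-03-04 is already a Sunday, so it stays at 2057-03-04.
27 days remain in March 2057 after the 4th (31 − 4).
Full months from April 2057 through November 2058 contribute their day counts.
Then 18 days into December 2058.
Total: 27 + 30 + 31 + 30 + 31 + 31 + 30 + 31 + 30 + 31 + 31 + 28 + 31 + 30 + 31 + 30 + 31 + 31 + 30 + 31 + 30 + 18 = 654.
The subtraction is earlier − later, so the result is −654 → -654.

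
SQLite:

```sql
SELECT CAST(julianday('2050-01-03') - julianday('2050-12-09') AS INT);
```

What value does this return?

-340

28 days remain in January 2050 after the 3rd (31 − 3).
Full months from February 2050 through November 2050 contribute their day counts.
Then 9 days into December 2050.
Total: 28 + 28 + 31 + 30 + 31 + 30 + 31 + 31 + 30 + 31 + 30 + 9 = 340.
The subtraction is earlier − later, so the result is −340 → -340.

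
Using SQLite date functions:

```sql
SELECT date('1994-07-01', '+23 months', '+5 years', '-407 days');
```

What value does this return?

Adding +23 months to 1994-07-01 gives 1996-06-01.
Adding +5 years to 1996-06-01 gives 2001-06-01.
Applying '-407 days' to 2001-06-01: counting 407 days back gives 2000-04-20.

2000-04-20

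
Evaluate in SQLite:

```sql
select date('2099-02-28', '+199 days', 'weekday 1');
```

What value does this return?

2099-09-21

Applying '+199 days' to 2099-02-28: counting 199 days forward gives 2099-09-15.
`weekday 1` advances to the next Monday; 2099-09-15 is a Tuesday, so it moves forward to 2099-09-21.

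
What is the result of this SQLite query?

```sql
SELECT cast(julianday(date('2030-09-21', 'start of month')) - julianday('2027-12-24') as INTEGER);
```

982

`start of month` rewinds 2030-09-21 to 2030-09-01.
7 days remain in December 2027 after the 24th (31 − 24).
Full months from January 2028 through August 2030 contribute their day counts.
Then 1 day into September 2030.
Total: 7 + 31 + 29 + 31 + 30 + 31 + 30 + 31 + 31 + 30 + 31 + 30 + 31 + 31 + 28 + 31 + 30 + 31 + 30 + 31 + 31 + 30 + 31 + 30 + 31 + 31 + 28 + 31 + 30 + 31 + 30 + 31 + 31 + 1 = 982.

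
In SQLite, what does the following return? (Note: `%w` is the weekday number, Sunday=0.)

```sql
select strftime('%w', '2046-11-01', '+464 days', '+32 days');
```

3

First apply '+464 days', '+32 days': 2046-11-01 → 2048-03-11.
2048-03-11 is a Wednesday; with Sunday=0 that is 3.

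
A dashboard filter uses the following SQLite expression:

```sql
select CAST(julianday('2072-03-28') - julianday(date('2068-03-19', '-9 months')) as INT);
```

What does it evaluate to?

1744

Adding -9 months to 2068-03-19 gives 2067-06-19.
11 days remain in June 2067 after the 19th (30 − 19).
Full months from July 2067 through February 2072 contribute their day counts.
Then 28 days into March 2072.
Total: 11 + 31 + 31 + 30 + 31 + 30 + 31 + 31 + 29 + 31 + 30 + 31 + 30 + 31 + 31 + 30 + 31 + 30 + 31 + 31 + 28 + 31 + 30 + 31 + 30 + 31 + 31 + 30 + 31 + 30 + 31 + 31 + 28 + 31 + 30 + 31 + 30 + 31 + 31 + 30 + 31 + 30 + 31 + 31 + 28 + 31 + 30 + 31 + 30 + 31 + 31 + 30 + 31 + 30 + 31 + 31 + 29 + 28 = 1744.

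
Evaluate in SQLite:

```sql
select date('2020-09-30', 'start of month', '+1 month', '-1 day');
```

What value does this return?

2020-09-30

`start of month` rewinds 2020-09-30 to 2020-09-01.
Adding +1 month to 2020-09-01 gives 2020-10-01.
Going back 1 day from 2020-10-01 reaches 2020-09-30 (last day of September, 30 days).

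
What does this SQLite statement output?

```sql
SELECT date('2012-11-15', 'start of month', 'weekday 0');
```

`start of month` rewinds 2012-11-15 to 2012-11-01.
`weekday 0` advances to the next Sunday; 2012-11-01 is a Thursday, so it moves forward to 2012-11-04.

2012-11-04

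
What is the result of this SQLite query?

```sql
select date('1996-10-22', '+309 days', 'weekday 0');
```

Applying '+309 days' to 1996-10-22: counting 309 days forward gives 1997-08-27.
`weekday 0` advances to the next Sunday; 1997-08-27 is a Wednesday, so it moves forward to 1997-08-31.

1997-08-31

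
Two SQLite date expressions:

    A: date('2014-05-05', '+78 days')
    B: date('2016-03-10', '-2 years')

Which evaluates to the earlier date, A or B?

A = 2014-07-22.
B = 2014-03-10.
B is earlier.

B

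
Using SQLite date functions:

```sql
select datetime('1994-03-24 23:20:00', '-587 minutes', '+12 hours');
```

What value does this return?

1994-03-25 01:33:00

587 minutes = 9h 47m; -587 minutes from 1994-03-24 23:20:00 is 1994-03-24 13:33:00.
+12 hours from 1994-03-24 13:33:00 is 1994-03-25 01:33:00 (crosses midnight).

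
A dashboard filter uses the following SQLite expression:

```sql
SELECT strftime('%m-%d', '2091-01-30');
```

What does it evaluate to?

01-30

`%m-%d` extracts the month-day: 01-30.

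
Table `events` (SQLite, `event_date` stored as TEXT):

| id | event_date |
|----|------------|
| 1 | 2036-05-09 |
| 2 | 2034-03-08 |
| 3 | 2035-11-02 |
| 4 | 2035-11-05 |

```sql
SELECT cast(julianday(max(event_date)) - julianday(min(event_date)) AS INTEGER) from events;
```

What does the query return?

MIN = 2034-03-08, MAX = 2036-05-09.
23 days remain in March 2034 after the 8th (31 − 8).
Full months from April 2034 through April 2036 contribute their day counts.
Then 9 days into May 2036.
Total: 23 + 30 + 31 + 30 + 31 + 31 + 30 + 31 + 30 + 31 + 31 + 28 + 31 + 30 + 31 + 30 + 31 + 31 + 30 + 31 + 30 + 31 + 31 + 29 + 31 + 30 + 9 = 793.

793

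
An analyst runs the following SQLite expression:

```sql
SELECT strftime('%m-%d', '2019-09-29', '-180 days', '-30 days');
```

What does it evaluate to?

First apply '-180 days', '-30 days': 2019-09-29 → 2019-03-03.
`%m-%d` extracts the month-day: 03-03.

03-03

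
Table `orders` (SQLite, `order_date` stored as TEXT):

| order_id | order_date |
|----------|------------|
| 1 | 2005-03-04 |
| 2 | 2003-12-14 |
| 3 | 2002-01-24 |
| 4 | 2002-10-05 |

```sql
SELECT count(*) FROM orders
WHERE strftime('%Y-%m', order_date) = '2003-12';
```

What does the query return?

Rows with year-month 2003-12: 2003-12-14 → 1.

1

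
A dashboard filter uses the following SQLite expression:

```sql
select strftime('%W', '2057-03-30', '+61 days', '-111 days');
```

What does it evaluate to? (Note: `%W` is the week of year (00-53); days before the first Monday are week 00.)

First apply '+61 days', '-111 days': 2057-03-30 → 2057-02-08.
2057-02-08 is a Thursday. SQLite's %W counts Mondays since the year started; the result is 06.

06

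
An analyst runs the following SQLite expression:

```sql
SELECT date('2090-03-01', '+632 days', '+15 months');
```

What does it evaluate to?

2093-02-23

Applying '+632 days' to 2090-03-01: counting 632 days forward gives 2091-11-23.
Adding +15 months to 2091-11-23 gives 2093-02-23.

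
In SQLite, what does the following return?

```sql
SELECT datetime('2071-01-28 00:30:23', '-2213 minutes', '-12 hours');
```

2213 minutes = 36h 53m; -2213 minutes from 2071-01-28 00:30:23 is 2071-01-26 11:37:23 (crosses midnight).
-12 hours from 2071-01-26 11:37:23 is 2071-01-25 23:37:23 (crosses midnight).

2071-01-25 23:37:23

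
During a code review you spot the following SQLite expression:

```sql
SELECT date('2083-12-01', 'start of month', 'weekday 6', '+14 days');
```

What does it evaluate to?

`start of month` rewinds 2083-12-01 to 2083-12-01.
`weekday 6` advances to the next Saturday; 2083-12-01 is a Wednesday, so it moves forward to 2083-12-04.
Advancing 14 more days within December lands on 2083-12-18.

2083-12-18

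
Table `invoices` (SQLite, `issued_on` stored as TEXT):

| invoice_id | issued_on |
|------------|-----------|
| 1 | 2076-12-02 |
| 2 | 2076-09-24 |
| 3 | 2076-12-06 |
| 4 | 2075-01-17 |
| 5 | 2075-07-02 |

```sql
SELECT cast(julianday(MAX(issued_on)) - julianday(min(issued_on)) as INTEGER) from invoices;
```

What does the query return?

MIN = 2075-01-17, MAX = 2076-12-06.
14 days remain in January 2075 after the 17th (31 − 17).
Full months from February 2075 through November 2076 contribute their day counts.
Then 6 days into December 2076.
Total: 14 + 28 + 31 + 30 + 31 + 30 + 31 + 31 + 30 + 31 + 30 + 31 + 31 + 29 + 31 + 30 + 31 + 30 + 31 + 31 + 30 + 31 + 30 + 6 = 689.

689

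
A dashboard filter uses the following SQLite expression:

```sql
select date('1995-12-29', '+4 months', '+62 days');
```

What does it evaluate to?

Adding +4 months to 1995-12-29 gives 1996-04-29.
Applying '+62 days' to 1996-04-29: counting 62 days forward gives 1996-06-30.

1996-06-30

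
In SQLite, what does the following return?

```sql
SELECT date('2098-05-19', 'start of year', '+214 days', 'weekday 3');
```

`start of year` rewinds 2098-05-19 to 2098-01-01.
Applying '+214 days' to 2098-01-01: counting 214 days forward gives 2098-08-03.
`weekday 3` advances to the next Wednesday; 2098-08-03 is a Sunday, so it moves forward to 2098-08-06.

2098-08-06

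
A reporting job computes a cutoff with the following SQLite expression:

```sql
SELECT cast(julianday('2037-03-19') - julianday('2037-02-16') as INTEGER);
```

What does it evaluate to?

12 days remain in February 2037 after the 16th (28 − 16).
Then 19 days into March 2037.
Total: 12 + 19 = 31.

31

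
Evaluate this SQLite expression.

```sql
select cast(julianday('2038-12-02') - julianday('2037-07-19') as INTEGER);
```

501

12 days remain in July 2037 after the 19th (31 − 19).
Full months from August 2037 through November 2038 contribute their day counts.
Then 2 days into December 2038.
Total: 12 + 31 + 30 + 31 + 30 + 31 + 31 + 28 + 31 + 30 + 31 + 30 + 31 + 31 + 30 + 31 + 30 + 2 = 501.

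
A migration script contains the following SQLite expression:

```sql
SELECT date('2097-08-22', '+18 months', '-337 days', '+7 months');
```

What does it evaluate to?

2098-10-22

Adding +18 months to 2097-08-22 gives 2099-02-22.
Applying '-337 days' to 2099-02-22: counting 337 days back gives 2098-03-22.
Adding +7 months to 2098-03-22 gives 2098-10-22.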